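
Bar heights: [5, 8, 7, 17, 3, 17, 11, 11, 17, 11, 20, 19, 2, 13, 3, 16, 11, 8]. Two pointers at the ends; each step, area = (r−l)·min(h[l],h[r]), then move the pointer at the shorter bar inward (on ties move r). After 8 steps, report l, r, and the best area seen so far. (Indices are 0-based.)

[0,17] min(5,8)*17=85 best=85 * → l++
[1,17] min(8,8)*16=128 best=128 * → r--
[1,16] min(8,11)*15=120 best=128 → l++
[2,16] min(7,11)*14=98 best=128 → l++
[3,16] min(17,11)*13=143 best=143 * → r--
[3,15] min(17,16)*12=192 best=192 * → r--
[3,14] min(17,3)*11=33 best=192 → r--
[3,13] min(17,13)*10=130 best=192 → r--

l=3, r=12, best area=192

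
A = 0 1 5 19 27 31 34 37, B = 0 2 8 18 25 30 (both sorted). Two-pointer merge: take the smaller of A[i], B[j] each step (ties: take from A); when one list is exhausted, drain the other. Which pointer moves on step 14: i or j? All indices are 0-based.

i

[i=0,j=0] A[i]=0<=B[j]=0 take 0 → i++
[i=1,j=0] A[i]=1>B[j]=0 take 0 → j++
[i=1,j=1] A[i]=1<=B[j]=2 take 1 → i++
[i=2,j=1] A[i]=5>B[j]=2 take 2 → j++
[i=2,j=2] A[i]=5<=B[j]=8 take 5 → i++
[i=3,j=2] A[i]=19>B[j]=8 take 8 → j++
[i=3,j=3] A[i]=19>B[j]=18 take 18 → j++
[i=3,j=4] A[i]=19<=B[j]=25 take 19 → i++
[i=4,j=4] A[i]=27>B[j]=25 take 25 → j++
[i=4,j=5] A[i]=27<=B[j]=30 take 27 → i++
[i=5,j=5] A[i]=31>B[j]=30 take 30 → j++
[i=5,j=6] B done, take A[i]=31 → i++
[i=6,j=6] B done, take A[i]=34 → i++
[i=7,j=6] B done, take A[i]=37 → i++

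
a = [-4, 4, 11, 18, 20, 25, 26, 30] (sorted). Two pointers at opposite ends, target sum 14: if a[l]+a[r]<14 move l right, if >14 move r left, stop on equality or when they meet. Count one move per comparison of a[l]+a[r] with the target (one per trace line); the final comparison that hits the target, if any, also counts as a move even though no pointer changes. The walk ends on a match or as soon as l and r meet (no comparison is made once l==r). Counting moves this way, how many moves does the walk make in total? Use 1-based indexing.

l=1 r=8: -4+30=26 >14, r--
l=1 r=7: -4+26=22 >14, r--
l=1 r=6: -4+25=21 >14, r--
l=1 r=5: -4+20=16 >14, r--
l=1 r=4: -4+18=14, found

5 moves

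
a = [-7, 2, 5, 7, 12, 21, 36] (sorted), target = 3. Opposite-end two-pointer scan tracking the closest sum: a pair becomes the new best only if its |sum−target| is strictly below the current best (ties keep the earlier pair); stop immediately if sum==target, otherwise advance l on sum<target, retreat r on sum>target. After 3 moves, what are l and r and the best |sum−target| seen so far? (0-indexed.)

l=0, r=3, best |Δ|=2

l=0 r=6: -7+36=29 d=26 *, r--
l=0 r=5: -7+21=14 d=11 *, r--
l=0 r=4: -7+12=5 d=2 *, r--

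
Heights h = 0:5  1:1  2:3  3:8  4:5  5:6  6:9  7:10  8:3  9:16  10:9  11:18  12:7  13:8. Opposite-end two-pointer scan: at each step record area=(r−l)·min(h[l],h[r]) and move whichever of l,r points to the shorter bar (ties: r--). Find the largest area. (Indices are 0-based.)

max area = 80

[0,13] min(5,8)*13=65 best=65 * → l++
[1,13] min(1,8)*12=12 best=65 → l++
[2,13] min(3,8)*11=33 best=65 → l++
[3,13] min(8,8)*10=80 best=80 * → r--
[3,12] min(8,7)*9=63 best=80 → r--
[3,11] min(8,18)*8=64 best=80 → l++
[4,11] min(5,18)*7=35 best=80 → l++
[5,11] min(6,18)*6=36 best=80 → l++
[6,11] min(9,18)*5=45 best=80 → l++
[7,11] min(10,18)*4=40 best=80 → l++
[8,11] min(3,18)*3=9 best=80 → l++
[9,11] min(16,18)*2=32 best=80 → l++
[10,11] min(9,18)*1=9 best=80 → l++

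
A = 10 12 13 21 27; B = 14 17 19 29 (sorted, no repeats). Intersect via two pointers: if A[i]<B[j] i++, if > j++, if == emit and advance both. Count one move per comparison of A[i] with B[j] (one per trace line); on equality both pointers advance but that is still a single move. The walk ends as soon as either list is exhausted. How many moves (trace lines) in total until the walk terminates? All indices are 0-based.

8 moves

[i=0,j=0] 10<14 → i++
[i=1,j=0] 12<14 → i++
[i=2,j=0] 13<14 → i++
[i=3,j=0] 21>14 → j++
[i=3,j=1] 21>17 → j++
[i=3,j=2] 21>19 → j++
[i=3,j=3] 21<29 → i++
[i=4,j=3] 27<29 → i++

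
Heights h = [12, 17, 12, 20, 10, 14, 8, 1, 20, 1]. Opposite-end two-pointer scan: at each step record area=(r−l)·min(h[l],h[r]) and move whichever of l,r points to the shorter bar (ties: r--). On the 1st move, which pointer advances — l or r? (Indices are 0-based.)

[0,9] min(12,1)*9=9 best=9 * → r--

r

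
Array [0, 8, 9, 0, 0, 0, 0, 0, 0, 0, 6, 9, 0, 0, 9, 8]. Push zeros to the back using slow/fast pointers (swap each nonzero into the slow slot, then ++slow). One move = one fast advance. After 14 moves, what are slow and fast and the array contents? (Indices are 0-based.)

slow=4, fast=14, a=[8, 9, 6, 9, 0, 0, 0, 0, 0, 0, 0, 0, 0, 0, 9, 8]

slow=0 fast=0: a[fast]=0, fast++
slow=0 fast=1: a[fast]=8≠0 swap→a[0]=8, slow++,fast++
slow=1 fast=2: a[fast]=9≠0 swap→a[1]=9, slow++,fast++
slow=2 fast=3: a[fast]=0, fast++
slow=2 fast=4: a[fast]=0, fast++
slow=2 fast=5: a[fast]=0, fast++
slow=2 fast=6: a[fast]=0, fast++
slow=2 fast=7: a[fast]=0, fast++
slow=2 fast=8: a[fast]=0, fast++
slow=2 fast=9: a[fast]=0, fast++
slow=2 fast=10: a[fast]=6≠0 swap→a[2]=6, slow++,fast++
slow=3 fast=11: a[fast]=9≠0 swap→a[3]=9, slow++,fast++
slow=4 fast=12: a[fast]=0, fast++
slow=4 fast=13: a[fast]=0, fast++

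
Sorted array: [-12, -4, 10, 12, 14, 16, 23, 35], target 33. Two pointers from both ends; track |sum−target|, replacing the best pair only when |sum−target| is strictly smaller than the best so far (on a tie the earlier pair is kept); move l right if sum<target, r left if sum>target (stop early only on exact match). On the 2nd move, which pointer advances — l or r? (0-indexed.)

l=0 r=7: -12+35=23 d=10 *, l++
l=1 r=7: -4+35=31 d=2 *, l++

l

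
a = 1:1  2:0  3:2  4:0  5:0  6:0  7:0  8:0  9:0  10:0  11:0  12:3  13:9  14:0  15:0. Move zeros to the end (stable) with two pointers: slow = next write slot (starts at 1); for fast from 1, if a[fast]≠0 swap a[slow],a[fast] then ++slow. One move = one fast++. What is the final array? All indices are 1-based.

[1, 2, 3, 9, 0, 0, 0, 0, 0, 0, 0, 0, 0, 0, 0]

slow=1 fast=1: a[fast]=1≠0 swap→a[1]=1, slow++,fast++
slow=2 fast=2: a[fast]=0, fast++
slow=2 fast=3: a[fast]=2≠0 swap→a[2]=2, slow++,fast++
slow=3 fast=4: a[fast]=0, fast++
slow=3 fast=5: a[fast]=0, fast++
slow=3 fast=6: a[fast]=0, fast++
slow=3 fast=7: a[fast]=0, fast++
slow=3 fast=8: a[fast]=0, fast++
slow=3 fast=9: a[fast]=0, fast++
slow=3 fast=10: a[fast]=0, fast++
slow=3 fast=11: a[fast]=0, fast++
slow=3 fast=12: a[fast]=3≠0 swap→a[3]=3, slow++,fast++
slow=4 fast=13: a[fast]=9≠0 swap→a[4]=9, slow++,fast++
slow=5 fast=14: a[fast]=0, fast++
slow=5 fast=15: a[fast]=0, fast++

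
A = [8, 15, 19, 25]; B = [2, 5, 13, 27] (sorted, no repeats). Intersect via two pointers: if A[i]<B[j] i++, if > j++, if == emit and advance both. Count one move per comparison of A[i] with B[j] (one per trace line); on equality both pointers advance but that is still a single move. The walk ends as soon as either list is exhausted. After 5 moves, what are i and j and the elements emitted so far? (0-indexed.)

i=2, j=3, emitted=[]

[i=0,j=0] 8>2 → j++
[i=0,j=1] 8>5 → j++
[i=0,j=2] 8<13 → i++
[i=1,j=2] 15>13 → j++
[i=1,j=3] 15<27 → i++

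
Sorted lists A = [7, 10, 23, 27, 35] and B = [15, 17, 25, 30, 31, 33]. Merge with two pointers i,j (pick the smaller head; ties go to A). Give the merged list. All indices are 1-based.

[7, 10, 15, 17, 23, 25, 27, 30, 31, 33, 35]

i=1 j=1: A[i]=7<=B[j]=15 take 7, i++
i=2 j=1: A[i]=10<=B[j]=15 take 10, i++
i=3 j=1: A[i]=23>B[j]=15 take 15, j++
i=3 j=2: A[i]=23>B[j]=17 take 17, j++
i=3 j=3: A[i]=23<=B[j]=25 take 23, i++
i=4 j=3: A[i]=27>B[j]=25 take 25, j++
i=4 j=4: A[i]=27<=B[j]=30 take 27, i++
i=5 j=4: A[i]=35>B[j]=30 take 30, j++
i=5 j=5: A[i]=35>B[j]=31 take 31, j++
i=5 j=6: A[i]=35>B[j]=33 take 33, j++
i=5 j=7: B done, take A[i]=35, i++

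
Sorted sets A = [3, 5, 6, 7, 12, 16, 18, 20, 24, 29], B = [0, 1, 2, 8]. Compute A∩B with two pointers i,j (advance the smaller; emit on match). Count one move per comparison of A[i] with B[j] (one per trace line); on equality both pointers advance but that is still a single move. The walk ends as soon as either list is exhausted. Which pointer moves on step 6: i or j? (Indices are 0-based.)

i

[i=0,j=0] 3>0 → j++
[i=0,j=1] 3>1 → j++
[i=0,j=2] 3>2 → j++
[i=0,j=3] 3<8 → i++
[i=1,j=3] 5<8 → i++
[i=2,j=3] 6<8 → i++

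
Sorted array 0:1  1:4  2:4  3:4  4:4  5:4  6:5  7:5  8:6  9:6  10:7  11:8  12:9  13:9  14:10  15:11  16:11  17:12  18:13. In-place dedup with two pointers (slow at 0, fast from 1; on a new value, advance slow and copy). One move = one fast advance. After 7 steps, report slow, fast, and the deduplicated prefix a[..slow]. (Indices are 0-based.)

slow=0 fast=1: a[fast]=4≠a[slow]=1 write a[1]=4, slow++,fast++
slow=1 fast=2: a[fast]=4=a[slow] dup, fast++
slow=1 fast=3: a[fast]=4=a[slow] dup, fast++
slow=1 fast=4: a[fast]=4=a[slow] dup, fast++
slow=1 fast=5: a[fast]=4=a[slow] dup, fast++
slow=1 fast=6: a[fast]=5≠a[slow]=4 write a[2]=5, slow++,fast++
slow=2 fast=7: a[fast]=5=a[slow] dup, fast++

slow=2, fast=8, prefix=[1, 4, 5]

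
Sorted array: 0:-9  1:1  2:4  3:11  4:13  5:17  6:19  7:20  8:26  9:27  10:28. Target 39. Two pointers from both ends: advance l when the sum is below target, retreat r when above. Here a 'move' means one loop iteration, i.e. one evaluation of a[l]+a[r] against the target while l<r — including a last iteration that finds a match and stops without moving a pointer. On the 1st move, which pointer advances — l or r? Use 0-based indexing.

l

l=0 r=10: -9+28=19 <39, l++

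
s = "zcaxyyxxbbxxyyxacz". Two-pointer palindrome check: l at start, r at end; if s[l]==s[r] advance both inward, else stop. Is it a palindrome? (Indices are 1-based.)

l=1 r=18: 'z'=='z', l++,r--
l=2 r=17: 'c'=='c', l++,r--
l=3 r=16: 'a'=='a', l++,r--
l=4 r=15: 'x'=='x', l++,r--
l=5 r=14: 'y'=='y', l++,r--
l=6 r=13: 'y'=='y', l++,r--
l=7 r=12: 'x'=='x', l++,r--
l=8 r=11: 'x'=='x', l++,r--
l=9 r=10: 'b'=='b', l++,r--

palindrome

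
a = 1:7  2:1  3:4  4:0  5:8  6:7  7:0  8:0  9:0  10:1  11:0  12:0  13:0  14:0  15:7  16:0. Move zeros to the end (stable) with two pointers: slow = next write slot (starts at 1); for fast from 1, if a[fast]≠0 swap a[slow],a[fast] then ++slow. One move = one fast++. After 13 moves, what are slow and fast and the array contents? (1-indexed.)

slow=1 fast=1: a[fast]=7≠0 swap→a[1]=7, slow++,fast++
slow=2 fast=2: a[fast]=1≠0 swap→a[2]=1, slow++,fast++
slow=3 fast=3: a[fast]=4≠0 swap→a[3]=4, slow++,fast++
slow=4 fast=4: a[fast]=0, fast++
slow=4 fast=5: a[fast]=8≠0 swap→a[4]=8, slow++,fast++
slow=5 fast=6: a[fast]=7≠0 swap→a[5]=7, slow++,fast++
slow=6 fast=7: a[fast]=0, fast++
slow=6 fast=8: a[fast]=0, fast++
slow=6 fast=9: a[fast]=0, fast++
slow=6 fast=10: a[fast]=1≠0 swap→a[6]=1, slow++,fast++
slow=7 fast=11: a[fast]=0, fast++
slow=7 fast=12: a[fast]=0, fast++
slow=7 fast=13: a[fast]=0, fast++

slow=7, fast=14, a=[7, 1, 4, 8, 7, 1, 0, 0, 0, 0, 0, 0, 0, 0, 7, 0]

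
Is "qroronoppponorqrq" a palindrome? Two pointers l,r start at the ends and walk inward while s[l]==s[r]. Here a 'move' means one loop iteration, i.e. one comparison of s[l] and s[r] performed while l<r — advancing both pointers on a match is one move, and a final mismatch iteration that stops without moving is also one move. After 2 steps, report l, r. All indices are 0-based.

l=0 r=16: 'q'=='q', l++,r--
l=1 r=15: 'r'=='r', l++,r--

l=2, r=14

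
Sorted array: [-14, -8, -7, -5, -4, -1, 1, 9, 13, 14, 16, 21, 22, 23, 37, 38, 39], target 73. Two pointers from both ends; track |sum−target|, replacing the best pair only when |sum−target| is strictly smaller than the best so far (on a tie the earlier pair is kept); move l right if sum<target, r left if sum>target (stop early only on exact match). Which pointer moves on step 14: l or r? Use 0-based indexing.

l=0 r=16: -14+39=25 d=48 *, l++
l=1 r=16: -8+39=31 d=42 *, l++
l=2 r=16: -7+39=32 d=41 *, l++
l=3 r=16: -5+39=34 d=39 *, l++
l=4 r=16: -4+39=35 d=38 *, l++
l=5 r=16: -1+39=38 d=35 *, l++
l=6 r=16: 1+39=40 d=33 *, l++
l=7 r=16: 9+39=48 d=25 *, l++
l=8 r=16: 13+39=52 d=21 *, l++
l=9 r=16: 14+39=53 d=20 *, l++
l=10 r=16: 16+39=55 d=18 *, l++
l=11 r=16: 21+39=60 d=13 *, l++
l=12 r=16: 22+39=61 d=12 *, l++
l=13 r=16: 23+39=62 d=11 *, l++

l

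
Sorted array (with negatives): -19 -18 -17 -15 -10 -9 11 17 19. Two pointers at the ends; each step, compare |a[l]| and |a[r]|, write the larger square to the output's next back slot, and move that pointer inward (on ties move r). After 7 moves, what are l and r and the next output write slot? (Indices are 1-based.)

l=5, r=6, next write slot=2

[1,9] |-19|<=|19| out[9]=361 → r--
[1,8] |-19|>|17| out[8]=361 → l++
[2,8] |-18|>|17| out[7]=324 → l++
[3,8] |-17|<=|17| out[6]=289 → r--
[3,7] |-17|>|11| out[5]=289 → l++
[4,7] |-15|>|11| out[4]=225 → l++
[5,7] |-10|<=|11| out[3]=121 → r--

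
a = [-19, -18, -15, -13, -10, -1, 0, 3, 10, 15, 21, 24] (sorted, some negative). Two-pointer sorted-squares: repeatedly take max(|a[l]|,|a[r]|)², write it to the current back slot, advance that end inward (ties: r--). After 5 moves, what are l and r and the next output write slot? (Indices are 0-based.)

l=0 r=11: |-19|<=|24| out[11]=576, r--
l=0 r=10: |-19|<=|21| out[10]=441, r--
l=0 r=9: |-19|>|15| out[9]=361, l++
l=1 r=9: |-18|>|15| out[8]=324, l++
l=2 r=9: |-15|<=|15| out[7]=225, r--

l=2, r=8, next write slot=6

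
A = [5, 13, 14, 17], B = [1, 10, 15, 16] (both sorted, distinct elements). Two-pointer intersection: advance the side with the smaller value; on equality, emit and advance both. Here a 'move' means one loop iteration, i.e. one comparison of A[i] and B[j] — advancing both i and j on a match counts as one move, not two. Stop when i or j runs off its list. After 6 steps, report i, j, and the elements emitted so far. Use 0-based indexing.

i=3, j=3, emitted=[]

i=0 j=0: 5>1, j++
i=0 j=1: 5<10, i++
i=1 j=1: 13>10, j++
i=1 j=2: 13<15, i++
i=2 j=2: 14<15, i++
i=3 j=2: 17>15, j++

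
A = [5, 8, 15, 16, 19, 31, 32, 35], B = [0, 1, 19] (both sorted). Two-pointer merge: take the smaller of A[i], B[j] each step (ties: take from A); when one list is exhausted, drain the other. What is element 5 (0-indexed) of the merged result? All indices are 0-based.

i=0 j=0: A[i]=5>B[j]=0 take 0, j++
i=0 j=1: A[i]=5>B[j]=1 take 1, j++
i=0 j=2: A[i]=5<=B[j]=19 take 5, i++
i=1 j=2: A[i]=8<=B[j]=19 take 8, i++
i=2 j=2: A[i]=15<=B[j]=19 take 15, i++
i=3 j=2: A[i]=16<=B[j]=19 take 16, i++
i=4 j=2: A[i]=19<=B[j]=19 take 19, i++
i=5 j=2: A[i]=31>B[j]=19 take 19, j++
i=5 j=3: B done, take A[i]=31, i++
i=6 j=3: B done, take A[i]=32, i++
i=7 j=3: B done, take A[i]=35, i++

merged[5] = 16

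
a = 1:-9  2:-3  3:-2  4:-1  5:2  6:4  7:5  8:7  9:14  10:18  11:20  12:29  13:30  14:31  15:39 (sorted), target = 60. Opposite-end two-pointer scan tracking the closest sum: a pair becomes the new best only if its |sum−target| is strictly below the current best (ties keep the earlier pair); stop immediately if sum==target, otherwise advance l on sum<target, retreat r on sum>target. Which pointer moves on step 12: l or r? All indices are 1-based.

r

[1,15] -9+39=30 d=30 * → l++
[2,15] -3+39=36 d=24 * → l++
[3,15] -2+39=37 d=23 * → l++
[4,15] -1+39=38 d=22 * → l++
[5,15] 2+39=41 d=19 * → l++
[6,15] 4+39=43 d=17 * → l++
[7,15] 5+39=44 d=16 * → l++
[8,15] 7+39=46 d=14 * → l++
[9,15] 14+39=53 d=7 * → l++
[10,15] 18+39=57 d=3 * → l++
[11,15] 20+39=59 d=1 * → l++
[12,15] 29+39=68 d=8 → r--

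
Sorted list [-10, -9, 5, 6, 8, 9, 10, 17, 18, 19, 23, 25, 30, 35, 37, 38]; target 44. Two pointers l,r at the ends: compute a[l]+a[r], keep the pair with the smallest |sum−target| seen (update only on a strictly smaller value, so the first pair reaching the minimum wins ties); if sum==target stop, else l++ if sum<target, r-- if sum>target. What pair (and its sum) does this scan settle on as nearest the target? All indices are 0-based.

pair (6, 38) with sum 44 (|Δ|=0)

l=0 r=15: -10+38=28 d=16 *, l++
l=1 r=15: -9+38=29 d=15 *, l++
l=2 r=15: 5+38=43 d=1 *, l++
l=3 r=15: 6+38=44 d=0 *, stop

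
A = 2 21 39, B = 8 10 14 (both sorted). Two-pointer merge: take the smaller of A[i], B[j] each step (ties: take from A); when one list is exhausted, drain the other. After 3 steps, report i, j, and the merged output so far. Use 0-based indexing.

i=1, j=2, merged so far=[2, 8, 10]

[i=0,j=0] A[i]=2<=B[j]=8 take 2 → i++
[i=1,j=0] A[i]=21>B[j]=8 take 8 → j++
[i=1,j=1] A[i]=21>B[j]=10 take 10 → j++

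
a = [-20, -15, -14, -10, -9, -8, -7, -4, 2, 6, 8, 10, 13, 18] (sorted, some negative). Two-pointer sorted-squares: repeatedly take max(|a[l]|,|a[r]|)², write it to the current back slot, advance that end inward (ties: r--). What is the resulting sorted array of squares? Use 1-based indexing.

[4, 16, 36, 49, 64, 64, 81, 100, 100, 169, 196, 225, 324, 400]

[1,14] |-20|>|18| out[14]=400 → l++
[2,14] |-15|<=|18| out[13]=324 → r--
[2,13] |-15|>|13| out[12]=225 → l++
[3,13] |-14|>|13| out[11]=196 → l++
[4,13] |-10|<=|13| out[10]=169 → r--
[4,12] |-10|<=|10| out[9]=100 → r--
[4,11] |-10|>|8| out[8]=100 → l++
[5,11] |-9|>|8| out[7]=81 → l++
[6,11] |-8|<=|8| out[6]=64 → r--
[6,10] |-8|>|6| out[5]=64 → l++
[7,10] |-7|>|6| out[4]=49 → l++
[8,10] |-4|<=|6| out[3]=36 → r--
[8,9] |-4|>|2| out[2]=16 → l++
[9,9] |2|<=|2| out[1]=4 → r--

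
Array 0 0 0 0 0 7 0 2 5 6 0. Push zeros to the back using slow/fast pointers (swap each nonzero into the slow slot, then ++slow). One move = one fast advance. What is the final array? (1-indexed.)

[7, 2, 5, 6, 0, 0, 0, 0, 0, 0, 0]

(s=1,f=1) a[fast]=0 → fast++
(s=1,f=2) a[fast]=0 → fast++
(s=1,f=3) a[fast]=0 → fast++
(s=1,f=4) a[fast]=0 → fast++
(s=1,f=5) a[fast]=0 → fast++
(s=1,f=6) a[fast]=7≠0 swap→a[1]=7 → slow++,fast++
(s=2,f=7) a[fast]=0 → fast++
(s=2,f=8) a[fast]=2≠0 swap→a[2]=2 → slow++,fast++
(s=3,f=9) a[fast]=5≠0 swap→a[3]=5 → slow++,fast++
(s=4,f=10) a[fast]=6≠0 swap→a[4]=6 → slow++,fast++
(s=5,f=11) a[fast]=0 → fast++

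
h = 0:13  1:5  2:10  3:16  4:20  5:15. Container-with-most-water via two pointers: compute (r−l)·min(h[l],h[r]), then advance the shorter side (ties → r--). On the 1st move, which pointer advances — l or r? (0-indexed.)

[0,5] min(13,15)*5=65 best=65 * → l++

l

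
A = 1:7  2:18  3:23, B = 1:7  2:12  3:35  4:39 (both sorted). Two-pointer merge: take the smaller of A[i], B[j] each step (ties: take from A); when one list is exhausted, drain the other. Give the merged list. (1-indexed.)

[7, 7, 12, 18, 23, 35, 39]

[i=1,j=1] A[i]=7<=B[j]=7 take 7 → i++
[i=2,j=1] A[i]=18>B[j]=7 take 7 → j++
[i=2,j=2] A[i]=18>B[j]=12 take 12 → j++
[i=2,j=3] A[i]=18<=B[j]=35 take 18 → i++
[i=3,j=3] A[i]=23<=B[j]=35 take 23 → i++
[i=4,j=3] A done, take B[j]=35 → j++
[i=4,j=4] A done, take B[j]=39 → j++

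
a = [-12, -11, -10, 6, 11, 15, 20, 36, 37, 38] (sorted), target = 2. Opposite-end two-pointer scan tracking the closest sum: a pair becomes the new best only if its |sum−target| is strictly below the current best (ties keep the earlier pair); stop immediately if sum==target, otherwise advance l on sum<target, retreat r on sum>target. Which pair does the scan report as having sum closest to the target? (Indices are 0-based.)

pair (-12, 15) with sum 3 (|Δ|=1)

[0,9] -12+38=26 d=24 * → r--
[0,8] -12+37=25 d=23 * → r--
[0,7] -12+36=24 d=22 * → r--
[0,6] -12+20=8 d=6 * → r--
[0,5] -12+15=3 d=1 * → r--
[0,4] -12+11=-1 d=3 → l++
[1,4] -11+11=0 d=2 → l++
[2,4] -10+11=1 d=1 → l++
[3,4] 6+11=17 d=15 → r--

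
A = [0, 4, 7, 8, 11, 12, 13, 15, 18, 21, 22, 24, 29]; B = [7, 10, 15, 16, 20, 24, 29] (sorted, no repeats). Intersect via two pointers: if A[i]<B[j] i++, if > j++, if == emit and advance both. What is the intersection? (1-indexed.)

intersection = [7, 15, 24, 29]

i=1 j=1: 0<7, i++
i=2 j=1: 4<7, i++
i=3 j=1: 7==7 emit, i++,j++
i=4 j=2: 8<10, i++
i=5 j=2: 11>10, j++
i=5 j=3: 11<15, i++
i=6 j=3: 12<15, i++
i=7 j=3: 13<15, i++
i=8 j=3: 15==15 emit, i++,j++
i=9 j=4: 18>16, j++
i=9 j=5: 18<20, i++
i=10 j=5: 21>20, j++
i=10 j=6: 21<24, i++
i=11 j=6: 22<24, i++
i=12 j=6: 24==24 emit, i++,j++
i=13 j=7: 29==29 emit, i++,j++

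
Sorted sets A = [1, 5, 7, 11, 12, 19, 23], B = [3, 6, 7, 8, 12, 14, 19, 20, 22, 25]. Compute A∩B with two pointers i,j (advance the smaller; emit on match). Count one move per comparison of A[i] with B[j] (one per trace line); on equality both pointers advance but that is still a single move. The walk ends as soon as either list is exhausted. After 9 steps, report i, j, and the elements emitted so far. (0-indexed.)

i=5, j=6, emitted=[7, 12]

[i=0,j=0] 1<3 → i++
[i=1,j=0] 5>3 → j++
[i=1,j=1] 5<6 → i++
[i=2,j=1] 7>6 → j++
[i=2,j=2] 7==7 emit → i++,j++
[i=3,j=3] 11>8 → j++
[i=3,j=4] 11<12 → i++
[i=4,j=4] 12==12 emit → i++,j++
[i=5,j=5] 19>14 → j++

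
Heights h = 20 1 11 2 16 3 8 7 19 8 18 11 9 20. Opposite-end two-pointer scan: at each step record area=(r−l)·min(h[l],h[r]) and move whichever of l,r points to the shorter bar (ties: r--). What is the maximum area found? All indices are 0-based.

[0,13] min(20,20)*13=260 best=260 * → r--
[0,12] min(20,9)*12=108 best=260 → r--
[0,11] min(20,11)*11=121 best=260 → r--
[0,10] min(20,18)*10=180 best=260 → r--
[0,9] min(20,8)*9=72 best=260 → r--
[0,8] min(20,19)*8=152 best=260 → r--
[0,7] min(20,7)*7=49 best=260 → r--
[0,6] min(20,8)*6=48 best=260 → r--
[0,5] min(20,3)*5=15 best=260 → r--
[0,4] min(20,16)*4=64 best=260 → r--
[0,3] min(20,2)*3=6 best=260 → r--
[0,2] min(20,11)*2=22 best=260 → r--
[0,1] min(20,1)*1=1 best=260 → r--

max area = 260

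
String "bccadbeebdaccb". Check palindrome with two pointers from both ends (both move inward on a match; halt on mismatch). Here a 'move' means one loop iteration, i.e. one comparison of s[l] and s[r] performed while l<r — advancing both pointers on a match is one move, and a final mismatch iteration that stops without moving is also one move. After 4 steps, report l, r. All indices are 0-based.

l=4, r=9

[0,13] 'b'=='b' → l++,r--
[1,12] 'c'=='c' → l++,r--
[2,11] 'c'=='c' → l++,r--
[3,10] 'a'=='a' → l++,r--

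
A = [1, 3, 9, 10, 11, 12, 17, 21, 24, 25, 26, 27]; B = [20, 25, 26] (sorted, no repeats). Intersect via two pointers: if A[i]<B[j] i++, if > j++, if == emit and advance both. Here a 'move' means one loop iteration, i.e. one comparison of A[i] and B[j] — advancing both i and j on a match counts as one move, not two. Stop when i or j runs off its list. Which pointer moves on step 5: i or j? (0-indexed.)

i

i=0 j=0: 1<20, i++
i=1 j=0: 3<20, i++
i=2 j=0: 9<20, i++
i=3 j=0: 10<20, i++
i=4 j=0: 11<20, i++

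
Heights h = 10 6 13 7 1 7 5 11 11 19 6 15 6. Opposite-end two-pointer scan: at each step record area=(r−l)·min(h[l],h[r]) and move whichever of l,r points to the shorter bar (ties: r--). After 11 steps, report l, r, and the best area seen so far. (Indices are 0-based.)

l=9, r=10, best area=117

l=0 r=12: min(10,6)*12=72 best=72 *, r--
l=0 r=11: min(10,15)*11=110 best=110 *, l++
l=1 r=11: min(6,15)*10=60 best=110, l++
l=2 r=11: min(13,15)*9=117 best=117 *, l++
l=3 r=11: min(7,15)*8=56 best=117, l++
l=4 r=11: min(1,15)*7=7 best=117, l++
l=5 r=11: min(7,15)*6=42 best=117, l++
l=6 r=11: min(5,15)*5=25 best=117, l++
l=7 r=11: min(11,15)*4=44 best=117, l++
l=8 r=11: min(11,15)*3=33 best=117, l++
l=9 r=11: min(19,15)*2=30 best=117, r--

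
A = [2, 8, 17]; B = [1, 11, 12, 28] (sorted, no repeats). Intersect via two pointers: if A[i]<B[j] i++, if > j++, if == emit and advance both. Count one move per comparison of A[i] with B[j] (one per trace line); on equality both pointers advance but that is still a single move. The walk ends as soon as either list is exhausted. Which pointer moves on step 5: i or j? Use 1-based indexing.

[i=1,j=1] 2>1 → j++
[i=1,j=2] 2<11 → i++
[i=2,j=2] 8<11 → i++
[i=3,j=2] 17>11 → j++
[i=3,j=3] 17>12 → j++

j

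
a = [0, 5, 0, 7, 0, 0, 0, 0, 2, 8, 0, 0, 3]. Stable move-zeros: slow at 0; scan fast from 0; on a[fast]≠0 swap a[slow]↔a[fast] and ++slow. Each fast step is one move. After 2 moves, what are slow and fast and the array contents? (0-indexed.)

slow=1, fast=2, a=[5, 0, 0, 7, 0, 0, 0, 0, 2, 8, 0, 0, 3]

(s=0,f=0) a[fast]=0 → fast++
(s=0,f=1) a[fast]=5≠0 swap→a[0]=5 → slow++,fast++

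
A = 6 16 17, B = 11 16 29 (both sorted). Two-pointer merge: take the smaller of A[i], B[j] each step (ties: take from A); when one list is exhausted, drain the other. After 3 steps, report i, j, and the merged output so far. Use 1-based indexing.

[i=1,j=1] A[i]=6<=B[j]=11 take 6 → i++
[i=2,j=1] A[i]=16>B[j]=11 take 11 → j++
[i=2,j=2] A[i]=16<=B[j]=16 take 16 → i++

i=3, j=2, merged so far=[6, 11, 16]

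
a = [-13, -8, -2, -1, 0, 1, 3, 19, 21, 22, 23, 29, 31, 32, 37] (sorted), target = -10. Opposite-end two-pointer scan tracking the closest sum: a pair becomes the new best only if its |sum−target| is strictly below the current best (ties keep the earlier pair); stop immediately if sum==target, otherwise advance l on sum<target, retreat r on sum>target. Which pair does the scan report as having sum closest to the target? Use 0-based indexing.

l=0 r=14: -13+37=24 d=34 *, r--
l=0 r=13: -13+32=19 d=29 *, r--
l=0 r=12: -13+31=18 d=28 *, r--
l=0 r=11: -13+29=16 d=26 *, r--
l=0 r=10: -13+23=10 d=20 *, r--
l=0 r=9: -13+22=9 d=19 *, r--
l=0 r=8: -13+21=8 d=18 *, r--
l=0 r=7: -13+19=6 d=16 *, r--
l=0 r=6: -13+3=-10 d=0 *, stop

pair (-13, 3) with sum -10 (|Δ|=0)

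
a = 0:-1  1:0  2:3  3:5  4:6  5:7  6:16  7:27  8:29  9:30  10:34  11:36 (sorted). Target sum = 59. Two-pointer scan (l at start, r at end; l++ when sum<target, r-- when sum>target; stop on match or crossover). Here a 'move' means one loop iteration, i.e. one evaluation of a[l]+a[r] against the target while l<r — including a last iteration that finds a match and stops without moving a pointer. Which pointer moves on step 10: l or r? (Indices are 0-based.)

l

l=0 r=11: -1+36=35 <59, l++
l=1 r=11: 0+36=36 <59, l++
l=2 r=11: 3+36=39 <59, l++
l=3 r=11: 5+36=41 <59, l++
l=4 r=11: 6+36=42 <59, l++
l=5 r=11: 7+36=43 <59, l++
l=6 r=11: 16+36=52 <59, l++
l=7 r=11: 27+36=63 >59, r--
l=7 r=10: 27+34=61 >59, r--
l=7 r=9: 27+30=57 <59, l++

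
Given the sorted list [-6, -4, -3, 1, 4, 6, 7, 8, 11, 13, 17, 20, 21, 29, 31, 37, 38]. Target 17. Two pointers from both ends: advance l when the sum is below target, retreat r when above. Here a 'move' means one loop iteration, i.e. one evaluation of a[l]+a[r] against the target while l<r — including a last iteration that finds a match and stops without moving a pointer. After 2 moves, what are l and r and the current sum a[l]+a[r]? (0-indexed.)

l=0 r=16: -6+38=32 >17, r--
l=0 r=15: -6+37=31 >17, r--

l=0, r=14, sum=25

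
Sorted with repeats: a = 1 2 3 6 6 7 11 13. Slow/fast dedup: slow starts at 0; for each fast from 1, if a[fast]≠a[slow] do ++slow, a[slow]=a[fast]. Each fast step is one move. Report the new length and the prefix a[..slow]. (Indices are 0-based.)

(s=0,f=1) a[fast]=2≠a[slow]=1 write a[1]=2 → slow++,fast++
(s=1,f=2) a[fast]=3≠a[slow]=2 write a[2]=3 → slow++,fast++
(s=2,f=3) a[fast]=6≠a[slow]=3 write a[3]=6 → slow++,fast++
(s=3,f=4) a[fast]=6=a[slow] dup → fast++
(s=3,f=5) a[fast]=7≠a[slow]=6 write a[4]=7 → slow++,fast++
(s=4,f=6) a[fast]=11≠a[slow]=7 write a[5]=11 → slow++,fast++
(s=5,f=7) a[fast]=13≠a[slow]=11 write a[6]=13 → slow++,fast++

length 7; prefix = [1, 2, 3, 6, 7, 11, 13]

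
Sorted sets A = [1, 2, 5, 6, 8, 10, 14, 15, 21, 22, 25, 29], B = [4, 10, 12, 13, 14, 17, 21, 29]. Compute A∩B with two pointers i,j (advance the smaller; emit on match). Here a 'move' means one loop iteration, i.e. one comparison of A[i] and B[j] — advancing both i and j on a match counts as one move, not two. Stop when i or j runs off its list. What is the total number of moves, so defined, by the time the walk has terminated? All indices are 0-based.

i=0 j=0: 1<4, i++
i=1 j=0: 2<4, i++
i=2 j=0: 5>4, j++
i=2 j=1: 5<10, i++
i=3 j=1: 6<10, i++
i=4 j=1: 8<10, i++
i=5 j=1: 10==10 emit, i++,j++
i=6 j=2: 14>12, j++
i=6 j=3: 14>13, j++
i=6 j=4: 14==14 emit, i++,j++
i=7 j=5: 15<17, i++
i=8 j=5: 21>17, j++
i=8 j=6: 21==21 emit, i++,j++
i=9 j=7: 22<29, i++
i=10 j=7: 25<29, i++
i=11 j=7: 29==29 emit, i++,j++

16 moves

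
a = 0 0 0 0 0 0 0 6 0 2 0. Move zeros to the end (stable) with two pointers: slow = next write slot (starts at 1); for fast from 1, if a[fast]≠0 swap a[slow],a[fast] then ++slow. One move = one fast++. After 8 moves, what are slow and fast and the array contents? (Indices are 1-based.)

(s=1,f=1) a[fast]=0 → fast++
(s=1,f=2) a[fast]=0 → fast++
(s=1,f=3) a[fast]=0 → fast++
(s=1,f=4) a[fast]=0 → fast++
(s=1,f=5) a[fast]=0 → fast++
(s=1,f=6) a[fast]=0 → fast++
(s=1,f=7) a[fast]=0 → fast++
(s=1,f=8) a[fast]=6≠0 swap→a[1]=6 → slow++,fast++

slow=2, fast=9, a=[6, 0, 0, 0, 0, 0, 0, 0, 0, 2, 0]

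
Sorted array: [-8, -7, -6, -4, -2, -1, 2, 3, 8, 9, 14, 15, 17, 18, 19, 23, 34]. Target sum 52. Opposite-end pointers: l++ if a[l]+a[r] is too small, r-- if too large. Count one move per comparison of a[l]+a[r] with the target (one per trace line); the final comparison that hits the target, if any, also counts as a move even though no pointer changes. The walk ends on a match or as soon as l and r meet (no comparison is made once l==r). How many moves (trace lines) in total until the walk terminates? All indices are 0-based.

14 moves

[0,16] -8+34=26 <52 → l++
[1,16] -7+34=27 <52 → l++
[2,16] -6+34=28 <52 → l++
[3,16] -4+34=30 <52 → l++
[4,16] -2+34=32 <52 → l++
[5,16] -1+34=33 <52 → l++
[6,16] 2+34=36 <52 → l++
[7,16] 3+34=37 <52 → l++
[8,16] 8+34=42 <52 → l++
[9,16] 9+34=43 <52 → l++
[10,16] 14+34=48 <52 → l++
[11,16] 15+34=49 <52 → l++
[12,16] 17+34=51 <52 → l++
[13,16] 18+34=52 → found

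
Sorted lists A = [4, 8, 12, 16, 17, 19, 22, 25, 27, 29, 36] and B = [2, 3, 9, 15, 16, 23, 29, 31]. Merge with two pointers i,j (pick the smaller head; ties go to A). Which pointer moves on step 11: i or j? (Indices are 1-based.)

i=1 j=1: A[i]=4>B[j]=2 take 2, j++
i=1 j=2: A[i]=4>B[j]=3 take 3, j++
i=1 j=3: A[i]=4<=B[j]=9 take 4, i++
i=2 j=3: A[i]=8<=B[j]=9 take 8, i++
i=3 j=3: A[i]=12>B[j]=9 take 9, j++
i=3 j=4: A[i]=12<=B[j]=15 take 12, i++
i=4 j=4: A[i]=16>B[j]=15 take 15, j++
i=4 j=5: A[i]=16<=B[j]=16 take 16, i++
i=5 j=5: A[i]=17>B[j]=16 take 16, j++
i=5 j=6: A[i]=17<=B[j]=23 take 17, i++
i=6 j=6: A[i]=19<=B[j]=23 take 19, i++

i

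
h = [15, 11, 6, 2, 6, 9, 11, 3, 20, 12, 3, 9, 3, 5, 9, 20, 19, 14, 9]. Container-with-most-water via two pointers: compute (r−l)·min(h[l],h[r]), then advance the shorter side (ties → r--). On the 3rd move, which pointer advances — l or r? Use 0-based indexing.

[0,18] min(15,9)*18=162 best=162 * → r--
[0,17] min(15,14)*17=238 best=238 * → r--
[0,16] min(15,19)*16=240 best=240 * → l++

l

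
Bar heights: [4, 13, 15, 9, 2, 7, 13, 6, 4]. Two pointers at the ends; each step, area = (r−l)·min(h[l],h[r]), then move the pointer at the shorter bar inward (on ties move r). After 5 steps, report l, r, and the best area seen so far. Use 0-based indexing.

[0,8] min(4,4)*8=32 best=32 * → r--
[0,7] min(4,6)*7=28 best=32 → l++
[1,7] min(13,6)*6=36 best=36 * → r--
[1,6] min(13,13)*5=65 best=65 * → r--
[1,5] min(13,7)*4=28 best=65 → r--

l=1, r=4, best area=65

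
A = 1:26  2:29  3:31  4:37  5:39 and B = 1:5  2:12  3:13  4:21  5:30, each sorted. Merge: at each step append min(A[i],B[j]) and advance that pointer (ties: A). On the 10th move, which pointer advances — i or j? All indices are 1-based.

i

[i=1,j=1] A[i]=26>B[j]=5 take 5 → j++
[i=1,j=2] A[i]=26>B[j]=12 take 12 → j++
[i=1,j=3] A[i]=26>B[j]=13 take 13 → j++
[i=1,j=4] A[i]=26>B[j]=21 take 21 → j++
[i=1,j=5] A[i]=26<=B[j]=30 take 26 → i++
[i=2,j=5] A[i]=29<=B[j]=30 take 29 → i++
[i=3,j=5] A[i]=31>B[j]=30 take 30 → j++
[i=3,j=6] B done, take A[i]=31 → i++
[i=4,j=6] B done, take A[i]=37 → i++
[i=5,j=6] B done, take A[i]=39 → i++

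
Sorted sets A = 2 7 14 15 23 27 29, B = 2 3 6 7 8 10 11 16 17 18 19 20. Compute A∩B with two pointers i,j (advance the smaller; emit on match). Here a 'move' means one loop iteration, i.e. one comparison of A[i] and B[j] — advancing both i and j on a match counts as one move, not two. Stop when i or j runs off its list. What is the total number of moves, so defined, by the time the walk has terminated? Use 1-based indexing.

14 moves

[i=1,j=1] 2==2 emit → i++,j++
[i=2,j=2] 7>3 → j++
[i=2,j=3] 7>6 → j++
[i=2,j=4] 7==7 emit → i++,j++
[i=3,j=5] 14>8 → j++
[i=3,j=6] 14>10 → j++
[i=3,j=7] 14>11 → j++
[i=3,j=8] 14<16 → i++
[i=4,j=8] 15<16 → i++
[i=5,j=8] 23>16 → j++
[i=5,j=9] 23>17 → j++
[i=5,j=10] 23>18 → j++
[i=5,j=11] 23>19 → j++
[i=5,j=12] 23>20 → j++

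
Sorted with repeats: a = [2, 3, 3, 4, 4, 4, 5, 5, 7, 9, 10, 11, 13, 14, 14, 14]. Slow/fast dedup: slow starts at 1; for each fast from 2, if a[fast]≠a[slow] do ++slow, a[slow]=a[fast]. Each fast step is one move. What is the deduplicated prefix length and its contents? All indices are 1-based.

length 10; prefix = [2, 3, 4, 5, 7, 9, 10, 11, 13, 14]

(s=1,f=2) a[fast]=3≠a[slow]=2 write a[2]=3 → slow++,fast++
(s=2,f=3) a[fast]=3=a[slow] dup → fast++
(s=2,f=4) a[fast]=4≠a[slow]=3 write a[3]=4 → slow++,fast++
(s=3,f=5) a[fast]=4=a[slow] dup → fast++
(s=3,f=6) a[fast]=4=a[slow] dup → fast++
(s=3,f=7) a[fast]=5≠a[slow]=4 write a[4]=5 → slow++,fast++
(s=4,f=8) a[fast]=5=a[slow] dup → fast++
(s=4,f=9) a[fast]=7≠a[slow]=5 write a[5]=7 → slow++,fast++
(s=5,f=10) a[fast]=9≠a[slow]=7 write a[6]=9 → slow++,fast++
(s=6,f=11) a[fast]=10≠a[slow]=9 write a[7]=10 → slow++,fast++
(s=7,f=12) a[fast]=11≠a[slow]=10 write a[8]=11 → slow++,fast++
(s=8,f=13) a[fast]=13≠a[slow]=11 write a[9]=13 → slow++,fast++
(s=9,f=14) a[fast]=14≠a[slow]=13 write a[10]=14 → slow++,fast++
(s=10,f=15) a[fast]=14=a[slow] dup → fast++
(s=10,f=16) a[fast]=14=a[slow] dup → fast++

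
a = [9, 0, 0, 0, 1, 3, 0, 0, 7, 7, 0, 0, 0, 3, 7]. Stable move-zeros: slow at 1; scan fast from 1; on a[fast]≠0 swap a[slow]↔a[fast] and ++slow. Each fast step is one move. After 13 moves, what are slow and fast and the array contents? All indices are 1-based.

slow=6, fast=14, a=[9, 1, 3, 7, 7, 0, 0, 0, 0, 0, 0, 0, 0, 3, 7]

(s=1,f=1) a[fast]=9≠0 swap→a[1]=9 → slow++,fast++
(s=2,f=2) a[fast]=0 → fast++
(s=2,f=3) a[fast]=0 → fast++
(s=2,f=4) a[fast]=0 → fast++
(s=2,f=5) a[fast]=1≠0 swap→a[2]=1 → slow++,fast++
(s=3,f=6) a[fast]=3≠0 swap→a[3]=3 → slow++,fast++
(s=4,f=7) a[fast]=0 → fast++
(s=4,f=8) a[fast]=0 → fast++
(s=4,f=9) a[fast]=7≠0 swap→a[4]=7 → slow++,fast++
(s=5,f=10) a[fast]=7≠0 swap→a[5]=7 → slow++,fast++
(s=6,f=11) a[fast]=0 → fast++
(s=6,f=12) a[fast]=0 → fast++
(s=6,f=13) a[fast]=0 → fast++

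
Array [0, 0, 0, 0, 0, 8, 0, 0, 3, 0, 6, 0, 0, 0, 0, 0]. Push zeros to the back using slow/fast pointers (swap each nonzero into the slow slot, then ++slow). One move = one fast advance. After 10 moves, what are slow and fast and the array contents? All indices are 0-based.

slow=0 fast=0: a[fast]=0, fast++
slow=0 fast=1: a[fast]=0, fast++
slow=0 fast=2: a[fast]=0, fast++
slow=0 fast=3: a[fast]=0, fast++
slow=0 fast=4: a[fast]=0, fast++
slow=0 fast=5: a[fast]=8≠0 swap→a[0]=8, slow++,fast++
slow=1 fast=6: a[fast]=0, fast++
slow=1 fast=7: a[fast]=0, fast++
slow=1 fast=8: a[fast]=3≠0 swap→a[1]=3, slow++,fast++
slow=2 fast=9: a[fast]=0, fast++

slow=2, fast=10, a=[8, 3, 0, 0, 0, 0, 0, 0, 0, 0, 6, 0, 0, 0, 0, 0]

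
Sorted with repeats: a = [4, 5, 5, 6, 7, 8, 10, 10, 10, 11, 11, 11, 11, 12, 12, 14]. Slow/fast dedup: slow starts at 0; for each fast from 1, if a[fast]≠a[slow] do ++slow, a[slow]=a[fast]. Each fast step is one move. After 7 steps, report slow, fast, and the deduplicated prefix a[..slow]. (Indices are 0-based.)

slow=5, fast=8, prefix=[4, 5, 6, 7, 8, 10]

(s=0,f=1) a[fast]=5≠a[slow]=4 write a[1]=5 → slow++,fast++
(s=1,f=2) a[fast]=5=a[slow] dup → fast++
(s=1,f=3) a[fast]=6≠a[slow]=5 write a[2]=6 → slow++,fast++
(s=2,f=4) a[fast]=7≠a[slow]=6 write a[3]=7 → slow++,fast++
(s=3,f=5) a[fast]=8≠a[slow]=7 write a[4]=8 → slow++,fast++
(s=4,f=6) a[fast]=10≠a[slow]=8 write a[5]=10 → slow++,fast++
(s=5,f=7) a[fast]=10=a[slow] dup → fast++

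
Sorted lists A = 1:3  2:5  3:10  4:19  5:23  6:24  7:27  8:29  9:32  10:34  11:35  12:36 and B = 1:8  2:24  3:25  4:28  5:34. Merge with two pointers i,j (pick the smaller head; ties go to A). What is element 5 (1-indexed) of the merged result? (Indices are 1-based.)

merged[5] = 19

i=1 j=1: A[i]=3<=B[j]=8 take 3, i++
i=2 j=1: A[i]=5<=B[j]=8 take 5, i++
i=3 j=1: A[i]=10>B[j]=8 take 8, j++
i=3 j=2: A[i]=10<=B[j]=24 take 10, i++
i=4 j=2: A[i]=19<=B[j]=24 take 19, i++
i=5 j=2: A[i]=23<=B[j]=24 take 23, i++
i=6 j=2: A[i]=24<=B[j]=24 take 24, i++
i=7 j=2: A[i]=27>B[j]=24 take 24, j++
i=7 j=3: A[i]=27>B[j]=25 take 25, j++
i=7 j=4: A[i]=27<=B[j]=28 take 27, i++
i=8 j=4: A[i]=29>B[j]=28 take 28, j++
i=8 j=5: A[i]=29<=B[j]=34 take 29, i++
i=9 j=5: A[i]=32<=B[j]=34 take 32, i++
i=10 j=5: A[i]=34<=B[j]=34 take 34, i++
i=11 j=5: A[i]=35>B[j]=34 take 34, j++
i=11 j=6: B done, take A[i]=35, i++
i=12 j=6: B done, take A[i]=36, i++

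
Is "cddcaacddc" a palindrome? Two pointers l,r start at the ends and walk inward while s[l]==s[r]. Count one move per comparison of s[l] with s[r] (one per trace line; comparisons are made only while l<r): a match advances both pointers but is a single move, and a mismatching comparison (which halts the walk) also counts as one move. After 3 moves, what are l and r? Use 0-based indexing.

l=3, r=6

l=0 r=9: 'c'=='c', l++,r--
l=1 r=8: 'd'=='d', l++,r--
l=2 r=7: 'd'=='d', l++,r--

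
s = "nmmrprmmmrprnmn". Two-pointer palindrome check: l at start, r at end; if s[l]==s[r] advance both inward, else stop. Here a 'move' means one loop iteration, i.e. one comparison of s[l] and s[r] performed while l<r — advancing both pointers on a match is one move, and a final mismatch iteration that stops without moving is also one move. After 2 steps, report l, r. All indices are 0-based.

[0,14] 'n'=='n' → l++,r--
[1,13] 'm'=='m' → l++,r--

l=2, r=12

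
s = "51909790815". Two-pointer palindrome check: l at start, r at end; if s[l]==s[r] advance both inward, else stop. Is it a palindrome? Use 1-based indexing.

l=1 r=11: '5'=='5', l++,r--
l=2 r=10: '1'=='1', l++,r--
l=3 r=9: '9'!='8', stop

not a palindrome (mismatch at 3,9)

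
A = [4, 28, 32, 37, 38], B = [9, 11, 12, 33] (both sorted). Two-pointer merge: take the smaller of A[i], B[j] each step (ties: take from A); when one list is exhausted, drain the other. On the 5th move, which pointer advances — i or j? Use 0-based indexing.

i

[i=0,j=0] A[i]=4<=B[j]=9 take 4 → i++
[i=1,j=0] A[i]=28>B[j]=9 take 9 → j++
[i=1,j=1] A[i]=28>B[j]=11 take 11 → j++
[i=1,j=2] A[i]=28>B[j]=12 take 12 → j++
[i=1,j=3] A[i]=28<=B[j]=33 take 28 → i++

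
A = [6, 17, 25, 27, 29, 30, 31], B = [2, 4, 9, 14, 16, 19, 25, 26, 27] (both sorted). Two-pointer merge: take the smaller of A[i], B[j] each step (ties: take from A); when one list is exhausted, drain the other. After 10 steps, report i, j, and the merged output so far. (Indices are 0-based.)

i=3, j=7, merged so far=[2, 4, 6, 9, 14, 16, 17, 19, 25, 25]

[i=0,j=0] A[i]=6>B[j]=2 take 2 → j++
[i=0,j=1] A[i]=6>B[j]=4 take 4 → j++
[i=0,j=2] A[i]=6<=B[j]=9 take 6 → i++
[i=1,j=2] A[i]=17>B[j]=9 take 9 → j++
[i=1,j=3] A[i]=17>B[j]=14 take 14 → j++
[i=1,j=4] A[i]=17>B[j]=16 take 16 → j++
[i=1,j=5] A[i]=17<=B[j]=19 take 17 → i++
[i=2,j=5] A[i]=25>B[j]=19 take 19 → j++
[i=2,j=6] A[i]=25<=B[j]=25 take 25 → i++
[i=3,j=6] A[i]=27>B[j]=25 take 25 → j++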